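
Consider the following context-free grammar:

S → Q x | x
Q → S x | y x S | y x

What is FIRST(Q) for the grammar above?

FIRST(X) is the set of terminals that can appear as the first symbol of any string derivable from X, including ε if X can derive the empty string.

We compute FIRST(Q) using the standard algorithm.
FIRST(Q) = {x, y}
FIRST(S) = {x, y}
Therefore, FIRST(Q) = {x, y}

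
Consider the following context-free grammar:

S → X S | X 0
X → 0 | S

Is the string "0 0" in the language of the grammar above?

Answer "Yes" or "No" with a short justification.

Yes - a valid derivation exists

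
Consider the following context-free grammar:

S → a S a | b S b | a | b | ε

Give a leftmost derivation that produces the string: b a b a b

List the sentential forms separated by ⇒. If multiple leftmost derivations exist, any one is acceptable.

S ⇒ b S b ⇒ b a S a b ⇒ b a b a b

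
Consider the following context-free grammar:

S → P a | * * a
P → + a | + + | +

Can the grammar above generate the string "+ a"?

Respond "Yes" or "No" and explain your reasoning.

Yes - a valid derivation exists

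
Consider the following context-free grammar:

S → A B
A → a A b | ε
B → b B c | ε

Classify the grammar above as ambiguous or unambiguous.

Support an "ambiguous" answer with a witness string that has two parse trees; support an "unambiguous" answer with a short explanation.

Unambiguous - every string in the language has a unique parse tree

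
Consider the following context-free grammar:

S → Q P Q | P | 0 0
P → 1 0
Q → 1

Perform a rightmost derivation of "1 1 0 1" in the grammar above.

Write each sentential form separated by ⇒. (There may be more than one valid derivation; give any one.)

S ⇒ Q P Q ⇒ Q P 1 ⇒ Q 1 0 1 ⇒ 1 1 0 1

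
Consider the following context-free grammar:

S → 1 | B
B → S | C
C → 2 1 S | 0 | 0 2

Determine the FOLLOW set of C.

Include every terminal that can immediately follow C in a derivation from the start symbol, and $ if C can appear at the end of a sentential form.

We compute FOLLOW(C) using the standard algorithm.
FOLLOW(S) starts with {$}.
FIRST(B) = {0, 1, 2}
FIRST(C) = {0, 2}
FIRST(S) = {0, 1, 2}
FOLLOW(B) = {$}
FOLLOW(C) = {$}
FOLLOW(S) = {$}
Therefore, FOLLOW(C) = {$}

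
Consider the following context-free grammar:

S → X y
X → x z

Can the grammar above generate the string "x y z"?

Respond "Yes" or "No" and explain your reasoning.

No - no valid derivation exists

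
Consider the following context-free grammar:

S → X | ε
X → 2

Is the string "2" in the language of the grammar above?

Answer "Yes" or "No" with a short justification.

Yes - a valid derivation exists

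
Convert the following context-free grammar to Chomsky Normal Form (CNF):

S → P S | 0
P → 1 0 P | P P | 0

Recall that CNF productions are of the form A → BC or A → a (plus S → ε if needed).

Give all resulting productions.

S → 0; T1 → 1; T0 → 0; P → 0; S → P S; P → T1 X0; X0 → T0 P; P → P P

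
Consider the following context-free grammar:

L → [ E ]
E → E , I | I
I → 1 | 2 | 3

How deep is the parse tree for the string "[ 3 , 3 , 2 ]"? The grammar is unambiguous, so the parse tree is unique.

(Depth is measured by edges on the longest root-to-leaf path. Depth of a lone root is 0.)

5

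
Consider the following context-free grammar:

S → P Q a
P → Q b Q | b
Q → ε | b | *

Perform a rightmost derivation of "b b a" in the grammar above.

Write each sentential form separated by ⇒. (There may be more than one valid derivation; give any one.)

S ⇒ P Q a ⇒ P b a ⇒ b b a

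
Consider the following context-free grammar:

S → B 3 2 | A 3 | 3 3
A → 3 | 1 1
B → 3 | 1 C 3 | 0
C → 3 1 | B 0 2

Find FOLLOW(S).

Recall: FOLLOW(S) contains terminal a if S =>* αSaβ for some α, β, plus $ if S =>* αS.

We compute FOLLOW(S) using the standard algorithm.
FOLLOW(S) starts with {$}.
FIRST(A) = {1, 3}
FIRST(B) = {0, 1, 3}
FIRST(C) = {0, 1, 3}
FIRST(S) = {0, 1, 3}
FOLLOW(A) = {3}
FOLLOW(B) = {0, 3}
FOLLOW(C) = {3}
FOLLOW(S) = {$}
Therefore, FOLLOW(S) = {$}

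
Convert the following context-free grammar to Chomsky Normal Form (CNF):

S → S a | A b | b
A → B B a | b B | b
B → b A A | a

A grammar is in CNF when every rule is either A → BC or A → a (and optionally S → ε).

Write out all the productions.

TA → a; TB → b; S → b; A → b; B → a; S → S TA; S → A TB; A → B X0; X0 → B TA; A → TB B; B → TB X1; X1 → A A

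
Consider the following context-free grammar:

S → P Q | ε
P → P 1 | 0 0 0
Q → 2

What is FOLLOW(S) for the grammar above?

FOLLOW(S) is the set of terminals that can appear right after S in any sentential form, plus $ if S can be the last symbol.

We compute FOLLOW(S) using the standard algorithm.
FOLLOW(S) starts with {$}.
FIRST(P) = {0}
FIRST(Q) = {2}
FIRST(S) = {0, ε}
FOLLOW(P) = {1, 2}
FOLLOW(Q) = {$}
FOLLOW(S) = {$}
Therefore, FOLLOW(S) = {$}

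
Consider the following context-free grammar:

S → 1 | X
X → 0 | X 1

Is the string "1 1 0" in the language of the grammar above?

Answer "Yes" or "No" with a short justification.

No - no valid derivation exists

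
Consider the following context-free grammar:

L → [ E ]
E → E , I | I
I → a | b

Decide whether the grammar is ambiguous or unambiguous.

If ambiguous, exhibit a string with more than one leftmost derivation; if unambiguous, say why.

Unambiguous - every string in the language has a unique leftmost derivation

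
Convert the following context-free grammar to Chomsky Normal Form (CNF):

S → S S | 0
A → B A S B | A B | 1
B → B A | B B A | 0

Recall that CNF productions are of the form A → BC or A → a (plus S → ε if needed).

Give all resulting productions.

S → 0; A → 1; B → 0; S → S S; A → B X0; X0 → A X1; X1 → S B; A → A B; B → B A; B → B X2; X2 → B A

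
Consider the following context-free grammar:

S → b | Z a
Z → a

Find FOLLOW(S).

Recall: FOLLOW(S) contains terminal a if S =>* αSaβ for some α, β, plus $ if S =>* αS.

We compute FOLLOW(S) using the standard algorithm.
FOLLOW(S) starts with {$}.
FIRST(S) = {a, b}
FIRST(Z) = {a}
FOLLOW(S) = {$}
FOLLOW(Z) = {a}
Therefore, FOLLOW(S) = {$}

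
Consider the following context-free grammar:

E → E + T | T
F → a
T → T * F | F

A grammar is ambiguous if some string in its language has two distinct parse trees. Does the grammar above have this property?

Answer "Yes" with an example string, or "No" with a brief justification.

No - the grammar is unambiguous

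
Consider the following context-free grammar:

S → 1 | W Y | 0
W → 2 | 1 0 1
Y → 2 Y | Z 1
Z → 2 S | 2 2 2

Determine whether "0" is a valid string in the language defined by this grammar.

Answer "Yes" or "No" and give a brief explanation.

Yes - a valid derivation exists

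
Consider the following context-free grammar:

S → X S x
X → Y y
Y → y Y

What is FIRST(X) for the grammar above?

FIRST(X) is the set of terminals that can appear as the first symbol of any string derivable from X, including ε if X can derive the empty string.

We compute FIRST(X) using the standard algorithm.
FIRST(S) = {y}
FIRST(X) = {y}
FIRST(Y) = {y}
Therefore, FIRST(X) = {y}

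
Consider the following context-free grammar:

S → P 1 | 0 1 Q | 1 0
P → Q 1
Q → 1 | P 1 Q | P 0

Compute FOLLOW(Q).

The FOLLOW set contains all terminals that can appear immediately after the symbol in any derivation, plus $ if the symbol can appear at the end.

We compute FOLLOW(Q) using the standard algorithm.
FOLLOW(S) starts with {$}.
FIRST(P) = {1}
FIRST(Q) = {1}
FIRST(S) = {0, 1}
FOLLOW(P) = {0, 1}
FOLLOW(Q) = {$, 1}
FOLLOW(S) = {$}
Therefore, FOLLOW(Q) = {$, 1}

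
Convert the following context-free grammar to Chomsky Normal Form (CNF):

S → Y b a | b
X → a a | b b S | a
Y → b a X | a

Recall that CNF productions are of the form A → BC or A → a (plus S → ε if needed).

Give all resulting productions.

TB → b; TA → a; S → b; X → a; Y → a; S → Y X0; X0 → TB TA; X → TA TA; X → TB X1; X1 → TB S; Y → TB X2; X2 → TA X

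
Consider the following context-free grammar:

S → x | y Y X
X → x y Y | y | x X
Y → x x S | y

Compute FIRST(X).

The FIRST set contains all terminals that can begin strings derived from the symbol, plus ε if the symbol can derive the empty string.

We compute FIRST(X) using the standard algorithm.
FIRST(S) = {x, y}
FIRST(X) = {x, y}
FIRST(Y) = {x, y}
Therefore, FIRST(X) = {x, y}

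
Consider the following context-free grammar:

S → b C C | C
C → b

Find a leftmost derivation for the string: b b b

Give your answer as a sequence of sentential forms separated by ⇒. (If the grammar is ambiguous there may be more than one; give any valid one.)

S ⇒ b C C ⇒ b b C ⇒ b b b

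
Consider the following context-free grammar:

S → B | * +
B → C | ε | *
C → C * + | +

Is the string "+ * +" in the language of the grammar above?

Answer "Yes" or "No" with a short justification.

Yes - a valid derivation exists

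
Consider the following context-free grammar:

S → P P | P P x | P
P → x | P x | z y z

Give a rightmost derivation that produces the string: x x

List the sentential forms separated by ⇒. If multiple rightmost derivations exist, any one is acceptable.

S ⇒ P P ⇒ P x ⇒ x x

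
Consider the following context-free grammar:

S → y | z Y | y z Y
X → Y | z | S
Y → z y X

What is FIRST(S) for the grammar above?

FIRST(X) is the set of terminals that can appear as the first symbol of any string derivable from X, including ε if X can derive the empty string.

We compute FIRST(S) using the standard algorithm.
FIRST(S) = {y, z}
FIRST(X) = {y, z}
FIRST(Y) = {z}
Therefore, FIRST(S) = {y, z}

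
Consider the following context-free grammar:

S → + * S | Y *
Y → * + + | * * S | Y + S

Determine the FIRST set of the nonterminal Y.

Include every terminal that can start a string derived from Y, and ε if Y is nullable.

We compute FIRST(Y) using the standard algorithm.
FIRST(S) = {*, +}
FIRST(Y) = {*}
Therefore, FIRST(Y) = {*}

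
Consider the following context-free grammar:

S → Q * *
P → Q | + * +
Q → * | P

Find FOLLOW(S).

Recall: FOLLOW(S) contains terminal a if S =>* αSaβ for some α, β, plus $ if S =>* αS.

We compute FOLLOW(S) using the standard algorithm.
FOLLOW(S) starts with {$}.
FIRST(P) = {*, +}
FIRST(Q) = {*, +}
FIRST(S) = {*, +}
FOLLOW(P) = {*}
FOLLOW(Q) = {*}
FOLLOW(S) = {$}
Therefore, FOLLOW(S) = {$}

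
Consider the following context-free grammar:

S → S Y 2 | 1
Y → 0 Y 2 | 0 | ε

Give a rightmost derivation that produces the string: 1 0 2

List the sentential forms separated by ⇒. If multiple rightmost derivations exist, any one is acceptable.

S ⇒ S Y 2 ⇒ S 0 2 ⇒ 1 0 2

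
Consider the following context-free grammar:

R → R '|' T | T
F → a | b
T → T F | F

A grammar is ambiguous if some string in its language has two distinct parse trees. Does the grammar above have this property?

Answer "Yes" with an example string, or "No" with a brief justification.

No - the grammar is unambiguous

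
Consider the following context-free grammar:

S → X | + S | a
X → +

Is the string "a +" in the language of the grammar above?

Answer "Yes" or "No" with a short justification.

No - no valid derivation exists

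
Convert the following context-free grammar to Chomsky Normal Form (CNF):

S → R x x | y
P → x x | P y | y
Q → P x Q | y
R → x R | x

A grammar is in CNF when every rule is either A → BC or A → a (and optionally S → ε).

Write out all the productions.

TX → x; S → y; TY → y; P → y; Q → y; R → x; S → R X0; X0 → TX TX; P → TX TX; P → P TY; Q → P X1; X1 → TX Q; R → TX R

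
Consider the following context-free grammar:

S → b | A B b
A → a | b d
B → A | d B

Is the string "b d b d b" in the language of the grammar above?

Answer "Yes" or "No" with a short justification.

Yes - a valid derivation exists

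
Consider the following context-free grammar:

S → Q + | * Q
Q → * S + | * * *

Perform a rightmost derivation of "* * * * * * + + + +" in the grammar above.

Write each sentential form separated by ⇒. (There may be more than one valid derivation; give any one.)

S ⇒ Q + ⇒ * S + + ⇒ * Q + + + ⇒ * * S + + + + ⇒ * * * Q + + + + ⇒ * * * * * * + + + +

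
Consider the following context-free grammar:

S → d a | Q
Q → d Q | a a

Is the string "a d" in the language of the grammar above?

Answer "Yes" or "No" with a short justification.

No - no valid derivation exists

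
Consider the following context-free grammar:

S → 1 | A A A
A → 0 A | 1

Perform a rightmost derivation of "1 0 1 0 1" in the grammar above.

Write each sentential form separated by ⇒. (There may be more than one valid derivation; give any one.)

S ⇒ A A A ⇒ A A 0 A ⇒ A A 0 1 ⇒ A 0 A 0 1 ⇒ A 0 1 0 1 ⇒ 1 0 1 0 1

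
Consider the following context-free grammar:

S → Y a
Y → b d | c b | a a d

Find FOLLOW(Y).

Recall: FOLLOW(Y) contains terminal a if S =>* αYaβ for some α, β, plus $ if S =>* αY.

We compute FOLLOW(Y) using the standard algorithm.
FOLLOW(S) starts with {$}.
FIRST(S) = {a, b, c}
FIRST(Y) = {a, b, c}
FOLLOW(S) = {$}
FOLLOW(Y) = {a}
Therefore, FOLLOW(Y) = {a}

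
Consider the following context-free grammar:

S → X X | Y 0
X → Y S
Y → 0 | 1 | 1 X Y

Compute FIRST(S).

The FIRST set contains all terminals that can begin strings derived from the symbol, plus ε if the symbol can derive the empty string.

We compute FIRST(S) using the standard algorithm.
FIRST(S) = {0, 1}
FIRST(X) = {0, 1}
FIRST(Y) = {0, 1}
Therefore, FIRST(S) = {0, 1}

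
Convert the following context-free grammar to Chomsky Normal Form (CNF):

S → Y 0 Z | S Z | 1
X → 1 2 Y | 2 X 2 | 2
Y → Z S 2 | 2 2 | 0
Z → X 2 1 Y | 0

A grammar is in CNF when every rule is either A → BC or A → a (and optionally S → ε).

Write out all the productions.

T0 → 0; S → 1; T1 → 1; T2 → 2; X → 2; Y → 0; Z → 0; S → Y X0; X0 → T0 Z; S → S Z; X → T1 X1; X1 → T2 Y; X → T2 X2; X2 → X T2; Y → Z X3; X3 → S T2; Y → T2 T2; Z → X X4; X4 → T2 X5; X5 → T1 Y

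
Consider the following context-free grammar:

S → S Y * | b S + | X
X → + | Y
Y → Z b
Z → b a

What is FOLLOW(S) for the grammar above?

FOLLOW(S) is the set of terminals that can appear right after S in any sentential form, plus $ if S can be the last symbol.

We compute FOLLOW(S) using the standard algorithm.
FOLLOW(S) starts with {$}.
FIRST(S) = {+, b}
FIRST(X) = {+, b}
FIRST(Y) = {b}
FIRST(Z) = {b}
FOLLOW(S) = {$, +, b}
FOLLOW(X) = {$, +, b}
FOLLOW(Y) = {$, *, +, b}
FOLLOW(Z) = {b}
Therefore, FOLLOW(S) = {$, +, b}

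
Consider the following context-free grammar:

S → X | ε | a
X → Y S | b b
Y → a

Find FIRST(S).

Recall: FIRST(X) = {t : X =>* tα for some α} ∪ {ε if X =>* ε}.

We compute FIRST(S) using the standard algorithm.
FIRST(S) = {a, b, ε}
FIRST(X) = {a, b}
FIRST(Y) = {a}
Therefore, FIRST(S) = {a, b, ε}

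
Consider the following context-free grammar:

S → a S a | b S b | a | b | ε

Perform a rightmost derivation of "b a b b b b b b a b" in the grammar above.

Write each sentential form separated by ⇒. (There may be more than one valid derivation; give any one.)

S ⇒ b S b ⇒ b a S a b ⇒ b a b S b a b ⇒ b a b b S b b a b ⇒ b a b b b S b b b a b ⇒ b a b b b b b b a b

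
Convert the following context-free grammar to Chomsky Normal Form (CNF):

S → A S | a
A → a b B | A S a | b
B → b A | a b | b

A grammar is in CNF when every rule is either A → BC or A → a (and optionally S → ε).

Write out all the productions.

S → a; TA → a; TB → b; A → b; B → b; S → A S; A → TA X0; X0 → TB B; A → A X1; X1 → S TA; B → TB A; B → TA TB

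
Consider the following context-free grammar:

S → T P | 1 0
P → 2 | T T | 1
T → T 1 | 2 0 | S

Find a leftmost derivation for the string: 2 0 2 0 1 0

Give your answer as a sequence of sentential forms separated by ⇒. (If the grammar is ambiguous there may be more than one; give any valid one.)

S ⇒ T P ⇒ 2 0 P ⇒ 2 0 T T ⇒ 2 0 2 0 T ⇒ 2 0 2 0 S ⇒ 2 0 2 0 1 0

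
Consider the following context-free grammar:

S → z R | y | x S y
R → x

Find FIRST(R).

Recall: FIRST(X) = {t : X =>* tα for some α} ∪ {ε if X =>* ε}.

We compute FIRST(R) using the standard algorithm.
FIRST(R) = {x}
FIRST(S) = {x, y, z}
Therefore, FIRST(R) = {x}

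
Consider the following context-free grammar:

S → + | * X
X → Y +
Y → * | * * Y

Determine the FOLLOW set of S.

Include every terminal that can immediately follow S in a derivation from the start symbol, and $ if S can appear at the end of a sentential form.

We compute FOLLOW(S) using the standard algorithm.
FOLLOW(S) starts with {$}.
FIRST(S) = {*, +}
FIRST(X) = {*}
FIRST(Y) = {*}
FOLLOW(S) = {$}
FOLLOW(X) = {$}
FOLLOW(Y) = {+}
Therefore, FOLLOW(S) = {$}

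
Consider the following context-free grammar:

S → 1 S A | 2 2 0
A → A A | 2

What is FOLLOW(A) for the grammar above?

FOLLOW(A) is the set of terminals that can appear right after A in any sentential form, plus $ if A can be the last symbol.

We compute FOLLOW(A) using the standard algorithm.
FOLLOW(S) starts with {$}.
FIRST(A) = {2}
FIRST(S) = {1, 2}
FOLLOW(A) = {$, 2}
FOLLOW(S) = {$, 2}
Therefore, FOLLOW(A) = {$, 2}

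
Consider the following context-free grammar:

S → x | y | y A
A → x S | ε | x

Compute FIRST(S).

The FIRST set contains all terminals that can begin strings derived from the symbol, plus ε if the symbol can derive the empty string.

We compute FIRST(S) using the standard algorithm.
FIRST(A) = {x, ε}
FIRST(S) = {x, y}
Therefore, FIRST(S) = {x, y}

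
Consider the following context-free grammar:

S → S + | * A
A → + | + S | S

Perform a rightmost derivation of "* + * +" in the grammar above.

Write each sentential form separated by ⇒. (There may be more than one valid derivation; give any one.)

S ⇒ * A ⇒ * + S ⇒ * + * A ⇒ * + * +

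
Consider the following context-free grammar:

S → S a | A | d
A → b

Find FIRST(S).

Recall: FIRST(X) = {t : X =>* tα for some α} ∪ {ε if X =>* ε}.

We compute FIRST(S) using the standard algorithm.
FIRST(A) = {b}
FIRST(S) = {b, d}
Therefore, FIRST(S) = {b, d}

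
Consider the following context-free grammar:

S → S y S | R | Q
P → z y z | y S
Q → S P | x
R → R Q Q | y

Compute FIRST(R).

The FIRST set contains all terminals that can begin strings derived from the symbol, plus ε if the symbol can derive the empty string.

We compute FIRST(R) using the standard algorithm.
FIRST(P) = {y, z}
FIRST(Q) = {x, y}
FIRST(R) = {y}
FIRST(S) = {x, y}
Therefore, FIRST(R) = {y}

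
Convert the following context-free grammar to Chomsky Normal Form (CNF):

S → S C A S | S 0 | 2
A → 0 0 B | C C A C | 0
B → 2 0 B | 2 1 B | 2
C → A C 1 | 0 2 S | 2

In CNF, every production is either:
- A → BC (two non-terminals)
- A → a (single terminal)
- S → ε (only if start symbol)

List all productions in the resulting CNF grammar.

T0 → 0; S → 2; A → 0; T2 → 2; T1 → 1; B → 2; C → 2; S → S X0; X0 → C X1; X1 → A S; S → S T0; A → T0 X2; X2 → T0 B; A → C X3; X3 → C X4; X4 → A C; B → T2 X5; X5 → T0 B; B → T2 X6; X6 → T1 B; C → A X7; X7 → C T1; C → T0 X8; X8 → T2 S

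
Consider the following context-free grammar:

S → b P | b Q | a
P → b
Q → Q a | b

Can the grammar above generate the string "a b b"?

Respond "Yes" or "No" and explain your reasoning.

No - no valid derivation exists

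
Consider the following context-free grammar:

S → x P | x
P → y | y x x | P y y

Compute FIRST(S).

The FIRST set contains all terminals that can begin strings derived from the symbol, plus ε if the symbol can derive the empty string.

We compute FIRST(S) using the standard algorithm.
FIRST(P) = {y}
FIRST(S) = {x}
Therefore, FIRST(S) = {x}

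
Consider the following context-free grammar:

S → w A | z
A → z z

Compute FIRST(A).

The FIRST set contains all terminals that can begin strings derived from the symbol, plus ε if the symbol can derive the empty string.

We compute FIRST(A) using the standard algorithm.
FIRST(A) = {z}
FIRST(S) = {w, z}
Therefore, FIRST(A) = {z}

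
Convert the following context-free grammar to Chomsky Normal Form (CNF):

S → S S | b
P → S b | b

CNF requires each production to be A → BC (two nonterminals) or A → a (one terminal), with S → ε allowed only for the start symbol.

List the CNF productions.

S → b; TB → b; P → b; S → S S; P → S TB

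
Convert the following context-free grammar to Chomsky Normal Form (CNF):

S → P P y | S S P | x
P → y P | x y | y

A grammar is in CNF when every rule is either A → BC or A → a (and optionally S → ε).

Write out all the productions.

TY → y; S → x; TX → x; P → y; S → P X0; X0 → P TY; S → S X1; X1 → S P; P → TY P; P → TX TY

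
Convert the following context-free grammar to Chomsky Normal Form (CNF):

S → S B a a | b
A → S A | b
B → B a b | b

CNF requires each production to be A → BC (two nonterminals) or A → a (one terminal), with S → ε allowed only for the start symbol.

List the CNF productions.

TA → a; S → b; A → b; TB → b; B → b; S → S X0; X0 → B X1; X1 → TA TA; A → S A; B → B X2; X2 → TA TB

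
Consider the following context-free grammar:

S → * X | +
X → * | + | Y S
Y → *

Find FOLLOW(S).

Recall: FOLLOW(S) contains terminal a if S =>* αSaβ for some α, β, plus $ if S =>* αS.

We compute FOLLOW(S) using the standard algorithm.
FOLLOW(S) starts with {$}.
FIRST(S) = {*, +}
FIRST(X) = {*, +}
FIRST(Y) = {*}
FOLLOW(S) = {$}
FOLLOW(X) = {$}
FOLLOW(Y) = {*, +}
Therefore, FOLLOW(S) = {$}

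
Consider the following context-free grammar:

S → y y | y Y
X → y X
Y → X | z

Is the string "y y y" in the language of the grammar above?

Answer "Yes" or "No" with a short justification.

No - no valid derivation exists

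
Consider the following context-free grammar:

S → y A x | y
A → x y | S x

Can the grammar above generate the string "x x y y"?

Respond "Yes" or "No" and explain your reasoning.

No - no valid derivation exists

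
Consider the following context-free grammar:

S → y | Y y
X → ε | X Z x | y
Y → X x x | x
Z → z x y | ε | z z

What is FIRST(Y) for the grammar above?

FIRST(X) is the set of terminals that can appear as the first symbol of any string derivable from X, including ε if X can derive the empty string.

We compute FIRST(Y) using the standard algorithm.
FIRST(S) = {x, y, z}
FIRST(X) = {x, y, z, ε}
FIRST(Y) = {x, y, z}
FIRST(Z) = {z, ε}
Therefore, FIRST(Y) = {x, y, z}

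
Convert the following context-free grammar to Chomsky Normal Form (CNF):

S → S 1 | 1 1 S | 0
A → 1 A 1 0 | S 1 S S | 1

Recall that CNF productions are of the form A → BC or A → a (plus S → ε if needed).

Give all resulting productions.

T1 → 1; S → 0; T0 → 0; A → 1; S → S T1; S → T1 X0; X0 → T1 S; A → T1 X1; X1 → A X2; X2 → T1 T0; A → S X3; X3 → T1 X4; X4 → S S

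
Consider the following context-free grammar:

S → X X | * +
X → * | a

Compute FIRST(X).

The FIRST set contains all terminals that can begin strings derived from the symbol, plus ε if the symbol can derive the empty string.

We compute FIRST(X) using the standard algorithm.
FIRST(S) = {*, a}
FIRST(X) = {*, a}
Therefore, FIRST(X) = {*, a}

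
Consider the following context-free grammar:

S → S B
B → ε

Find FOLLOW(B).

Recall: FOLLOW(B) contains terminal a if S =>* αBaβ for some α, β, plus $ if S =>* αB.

We compute FOLLOW(B) using the standard algorithm.
FOLLOW(S) starts with {$}.
FIRST(B) = {ε}
FIRST(S) = {}
FOLLOW(B) = {$}
FOLLOW(S) = {$}
Therefore, FOLLOW(B) = {$}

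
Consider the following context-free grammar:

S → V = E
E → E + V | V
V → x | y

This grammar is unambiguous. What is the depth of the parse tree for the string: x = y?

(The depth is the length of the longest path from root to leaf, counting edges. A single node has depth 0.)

3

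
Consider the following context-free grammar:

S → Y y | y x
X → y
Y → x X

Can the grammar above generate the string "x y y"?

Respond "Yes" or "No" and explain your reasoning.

Yes - a valid derivation exists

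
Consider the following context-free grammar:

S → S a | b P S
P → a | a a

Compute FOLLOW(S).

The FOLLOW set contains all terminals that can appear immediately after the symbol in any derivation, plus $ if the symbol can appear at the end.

We compute FOLLOW(S) using the standard algorithm.
FOLLOW(S) starts with {$}.
FIRST(P) = {a}
FIRST(S) = {b}
FOLLOW(P) = {b}
FOLLOW(S) = {$, a}
Therefore, FOLLOW(S) = {$, a}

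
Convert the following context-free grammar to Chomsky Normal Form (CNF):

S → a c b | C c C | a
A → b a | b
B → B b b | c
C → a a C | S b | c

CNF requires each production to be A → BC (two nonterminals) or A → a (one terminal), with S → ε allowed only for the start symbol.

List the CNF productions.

TA → a; TC → c; TB → b; S → a; A → b; B → c; C → c; S → TA X0; X0 → TC TB; S → C X1; X1 → TC C; A → TB TA; B → B X2; X2 → TB TB; C → TA X3; X3 → TA C; C → S TB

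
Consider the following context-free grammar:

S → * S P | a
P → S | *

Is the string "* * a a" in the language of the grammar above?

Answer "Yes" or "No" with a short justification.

No - no valid derivation exists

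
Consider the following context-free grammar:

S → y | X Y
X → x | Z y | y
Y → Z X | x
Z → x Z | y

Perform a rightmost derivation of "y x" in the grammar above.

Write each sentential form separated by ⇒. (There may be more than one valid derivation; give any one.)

S ⇒ X Y ⇒ X x ⇒ y x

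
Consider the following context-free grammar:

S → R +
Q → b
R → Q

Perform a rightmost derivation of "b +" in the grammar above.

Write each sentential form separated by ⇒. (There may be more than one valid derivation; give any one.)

S ⇒ R + ⇒ Q + ⇒ b +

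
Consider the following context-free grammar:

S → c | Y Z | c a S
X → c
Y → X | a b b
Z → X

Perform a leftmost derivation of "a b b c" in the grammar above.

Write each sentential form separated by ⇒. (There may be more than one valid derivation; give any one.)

S ⇒ Y Z ⇒ a b b Z ⇒ a b b X ⇒ a b b c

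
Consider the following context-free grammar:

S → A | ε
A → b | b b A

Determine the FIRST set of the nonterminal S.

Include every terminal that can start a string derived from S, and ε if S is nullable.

We compute FIRST(S) using the standard algorithm.
FIRST(A) = {b}
FIRST(S) = {b, ε}
Therefore, FIRST(S) = {b, ε}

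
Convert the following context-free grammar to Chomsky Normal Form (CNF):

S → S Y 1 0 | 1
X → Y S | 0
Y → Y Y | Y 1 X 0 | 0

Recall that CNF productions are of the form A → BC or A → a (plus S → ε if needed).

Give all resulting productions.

T1 → 1; T0 → 0; S → 1; X → 0; Y → 0; S → S X0; X0 → Y X1; X1 → T1 T0; X → Y S; Y → Y Y; Y → Y X2; X2 → T1 X3; X3 → X T0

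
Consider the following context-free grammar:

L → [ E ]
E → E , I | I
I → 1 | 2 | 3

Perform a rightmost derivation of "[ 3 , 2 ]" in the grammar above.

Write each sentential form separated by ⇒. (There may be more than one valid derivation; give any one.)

L ⇒ [ E ] ⇒ [ E , I ] ⇒ [ E , 2 ] ⇒ [ I , 2 ] ⇒ [ 3 , 2 ]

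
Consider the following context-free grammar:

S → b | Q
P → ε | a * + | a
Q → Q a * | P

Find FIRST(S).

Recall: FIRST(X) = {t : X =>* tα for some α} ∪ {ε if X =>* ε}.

We compute FIRST(S) using the standard algorithm.
FIRST(P) = {a, ε}
FIRST(Q) = {a, ε}
FIRST(S) = {a, b, ε}
Therefore, FIRST(S) = {a, b, ε}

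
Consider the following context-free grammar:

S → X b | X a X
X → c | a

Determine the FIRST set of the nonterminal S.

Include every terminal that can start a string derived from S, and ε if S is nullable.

We compute FIRST(S) using the standard algorithm.
FIRST(S) = {a, c}
FIRST(X) = {a, c}
Therefore, FIRST(S) = {a, c}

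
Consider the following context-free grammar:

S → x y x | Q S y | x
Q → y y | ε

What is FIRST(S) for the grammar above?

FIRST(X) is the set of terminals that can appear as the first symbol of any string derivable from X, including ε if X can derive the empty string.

We compute FIRST(S) using the standard algorithm.
FIRST(Q) = {y, ε}
FIRST(S) = {x, y}
Therefore, FIRST(S) = {x, y}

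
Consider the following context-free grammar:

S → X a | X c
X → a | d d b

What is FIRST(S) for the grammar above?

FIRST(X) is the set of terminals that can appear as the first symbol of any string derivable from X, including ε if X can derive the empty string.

We compute FIRST(S) using the standard algorithm.
FIRST(S) = {a, d}
FIRST(X) = {a, d}
Therefore, FIRST(S) = {a, d}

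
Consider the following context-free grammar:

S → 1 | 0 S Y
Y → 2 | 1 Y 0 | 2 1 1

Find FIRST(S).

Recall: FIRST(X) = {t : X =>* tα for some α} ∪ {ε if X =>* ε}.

We compute FIRST(S) using the standard algorithm.
FIRST(S) = {0, 1}
FIRST(Y) = {1, 2}
Therefore, FIRST(S) = {0, 1}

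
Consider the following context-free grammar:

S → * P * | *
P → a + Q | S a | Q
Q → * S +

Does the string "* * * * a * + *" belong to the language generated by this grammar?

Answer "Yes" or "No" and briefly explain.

Yes - a valid derivation exists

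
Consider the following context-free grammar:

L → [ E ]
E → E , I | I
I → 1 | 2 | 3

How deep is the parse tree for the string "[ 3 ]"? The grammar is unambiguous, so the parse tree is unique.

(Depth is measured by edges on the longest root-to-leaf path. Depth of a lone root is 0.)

3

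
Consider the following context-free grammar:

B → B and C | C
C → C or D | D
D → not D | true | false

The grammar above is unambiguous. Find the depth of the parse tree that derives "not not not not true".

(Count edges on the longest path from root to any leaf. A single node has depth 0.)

7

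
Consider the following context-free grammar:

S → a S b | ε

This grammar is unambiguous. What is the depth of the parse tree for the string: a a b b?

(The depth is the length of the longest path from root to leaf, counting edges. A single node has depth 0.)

3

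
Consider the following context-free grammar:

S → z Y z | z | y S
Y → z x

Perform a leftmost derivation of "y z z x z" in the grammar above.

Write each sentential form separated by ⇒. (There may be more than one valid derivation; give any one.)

S ⇒ y S ⇒ y z Y z ⇒ y z z x z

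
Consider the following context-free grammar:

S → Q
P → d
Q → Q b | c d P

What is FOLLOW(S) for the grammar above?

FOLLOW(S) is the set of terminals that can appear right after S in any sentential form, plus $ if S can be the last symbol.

We compute FOLLOW(S) using the standard algorithm.
FOLLOW(S) starts with {$}.
FIRST(P) = {d}
FIRST(Q) = {c}
FIRST(S) = {c}
FOLLOW(P) = {$, b}
FOLLOW(Q) = {$, b}
FOLLOW(S) = {$}
Therefore, FOLLOW(S) = {$}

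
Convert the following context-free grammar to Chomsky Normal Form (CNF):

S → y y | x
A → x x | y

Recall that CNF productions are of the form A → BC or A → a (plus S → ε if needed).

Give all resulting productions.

TY → y; S → x; TX → x; A → y; S → TY TY; A → TX TX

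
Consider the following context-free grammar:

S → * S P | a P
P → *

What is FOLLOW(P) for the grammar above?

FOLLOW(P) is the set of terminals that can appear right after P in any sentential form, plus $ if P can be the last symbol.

We compute FOLLOW(P) using the standard algorithm.
FOLLOW(S) starts with {$}.
FIRST(P) = {*}
FIRST(S) = {*, a}
FOLLOW(P) = {$, *}
FOLLOW(S) = {$, *}
Therefore, FOLLOW(P) = {$, *}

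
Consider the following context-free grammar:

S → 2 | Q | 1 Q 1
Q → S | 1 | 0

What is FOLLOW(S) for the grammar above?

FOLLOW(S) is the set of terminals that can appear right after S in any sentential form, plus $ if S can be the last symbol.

We compute FOLLOW(S) using the standard algorithm.
FOLLOW(S) starts with {$}.
FIRST(Q) = {0, 1, 2}
FIRST(S) = {0, 1, 2}
FOLLOW(Q) = {$, 1}
FOLLOW(S) = {$, 1}
Therefore, FOLLOW(S) = {$, 1}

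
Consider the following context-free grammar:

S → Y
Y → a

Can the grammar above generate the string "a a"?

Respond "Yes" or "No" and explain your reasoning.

No - no valid derivation exists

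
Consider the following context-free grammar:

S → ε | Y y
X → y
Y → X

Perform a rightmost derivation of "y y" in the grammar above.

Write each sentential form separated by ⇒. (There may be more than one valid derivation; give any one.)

S ⇒ Y y ⇒ X y ⇒ y y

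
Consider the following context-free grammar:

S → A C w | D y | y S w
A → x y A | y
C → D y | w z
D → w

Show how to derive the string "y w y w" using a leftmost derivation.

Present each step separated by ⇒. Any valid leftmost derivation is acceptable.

S ⇒ y S w ⇒ y D y w ⇒ y w y w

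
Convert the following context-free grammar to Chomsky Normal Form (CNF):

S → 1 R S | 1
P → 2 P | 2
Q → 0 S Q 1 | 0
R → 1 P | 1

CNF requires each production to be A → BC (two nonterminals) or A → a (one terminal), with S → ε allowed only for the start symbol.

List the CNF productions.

T1 → 1; S → 1; T2 → 2; P → 2; T0 → 0; Q → 0; R → 1; S → T1 X0; X0 → R S; P → T2 P; Q → T0 X1; X1 → S X2; X2 → Q T1; R → T1 P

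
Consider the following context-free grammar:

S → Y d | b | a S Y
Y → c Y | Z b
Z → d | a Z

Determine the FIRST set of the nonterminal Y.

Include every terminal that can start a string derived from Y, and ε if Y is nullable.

We compute FIRST(Y) using the standard algorithm.
FIRST(S) = {a, b, c, d}
FIRST(Y) = {a, c, d}
FIRST(Z) = {a, d}
Therefore, FIRST(Y) = {a, c, d}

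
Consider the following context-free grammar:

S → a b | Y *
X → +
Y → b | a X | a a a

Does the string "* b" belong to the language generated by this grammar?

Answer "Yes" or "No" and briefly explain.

No - no valid derivation exists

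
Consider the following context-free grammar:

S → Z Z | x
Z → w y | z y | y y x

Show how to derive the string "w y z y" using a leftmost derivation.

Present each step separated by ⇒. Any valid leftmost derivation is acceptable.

S ⇒ Z Z ⇒ w y Z ⇒ w y z y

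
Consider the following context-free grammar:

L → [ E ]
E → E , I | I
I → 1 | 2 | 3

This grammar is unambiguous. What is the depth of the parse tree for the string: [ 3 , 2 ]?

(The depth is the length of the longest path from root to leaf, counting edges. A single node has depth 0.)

4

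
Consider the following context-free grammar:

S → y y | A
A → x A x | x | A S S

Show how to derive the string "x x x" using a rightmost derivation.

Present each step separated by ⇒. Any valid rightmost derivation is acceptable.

S ⇒ A ⇒ x A x ⇒ x x x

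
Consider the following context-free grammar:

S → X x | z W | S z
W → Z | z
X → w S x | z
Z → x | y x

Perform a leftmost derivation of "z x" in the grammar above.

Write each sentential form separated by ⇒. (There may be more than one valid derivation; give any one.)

S ⇒ z W ⇒ z Z ⇒ z x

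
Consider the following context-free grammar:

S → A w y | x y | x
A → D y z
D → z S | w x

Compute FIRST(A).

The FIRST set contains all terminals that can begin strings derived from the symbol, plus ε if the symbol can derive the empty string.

We compute FIRST(A) using the standard algorithm.
FIRST(A) = {w, z}
FIRST(D) = {w, z}
FIRST(S) = {w, x, z}
Therefore, FIRST(A) = {w, z}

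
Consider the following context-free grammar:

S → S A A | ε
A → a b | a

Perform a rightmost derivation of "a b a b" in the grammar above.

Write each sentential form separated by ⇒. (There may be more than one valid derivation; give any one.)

S ⇒ S A A ⇒ S A a b ⇒ S a b a b ⇒ a b a b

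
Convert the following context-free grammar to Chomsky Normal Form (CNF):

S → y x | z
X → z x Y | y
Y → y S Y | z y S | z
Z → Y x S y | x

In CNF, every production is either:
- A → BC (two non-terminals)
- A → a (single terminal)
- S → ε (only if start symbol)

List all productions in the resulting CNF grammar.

TY → y; TX → x; S → z; TZ → z; X → y; Y → z; Z → x; S → TY TX; X → TZ X0; X0 → TX Y; Y → TY X1; X1 → S Y; Y → TZ X2; X2 → TY S; Z → Y X3; X3 → TX X4; X4 → S TY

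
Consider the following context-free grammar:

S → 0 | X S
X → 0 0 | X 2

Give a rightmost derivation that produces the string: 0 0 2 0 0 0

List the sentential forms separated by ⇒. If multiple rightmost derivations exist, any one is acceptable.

S ⇒ X S ⇒ X X S ⇒ X X 0 ⇒ X 0 0 0 ⇒ X 2 0 0 0 ⇒ 0 0 2 0 0 0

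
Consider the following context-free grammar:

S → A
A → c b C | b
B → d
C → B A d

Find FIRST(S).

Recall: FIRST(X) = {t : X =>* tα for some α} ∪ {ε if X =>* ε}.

We compute FIRST(S) using the standard algorithm.
FIRST(A) = {b, c}
FIRST(B) = {d}
FIRST(C) = {d}
FIRST(S) = {b, c}
Therefore, FIRST(S) = {b, c}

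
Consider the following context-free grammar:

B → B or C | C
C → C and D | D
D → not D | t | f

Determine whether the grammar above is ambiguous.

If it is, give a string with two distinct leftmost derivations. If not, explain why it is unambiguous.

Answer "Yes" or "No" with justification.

No - the grammar is unambiguous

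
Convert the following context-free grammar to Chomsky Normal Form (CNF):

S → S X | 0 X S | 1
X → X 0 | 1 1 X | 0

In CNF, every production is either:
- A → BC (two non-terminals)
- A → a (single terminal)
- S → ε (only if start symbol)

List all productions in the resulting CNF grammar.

T0 → 0; S → 1; T1 → 1; X → 0; S → S X; S → T0 X0; X0 → X S; X → X T0; X → T1 X1; X1 → T1 X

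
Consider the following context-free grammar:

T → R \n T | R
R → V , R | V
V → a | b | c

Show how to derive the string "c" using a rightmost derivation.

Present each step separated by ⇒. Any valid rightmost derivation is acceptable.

T ⇒ R ⇒ V ⇒ c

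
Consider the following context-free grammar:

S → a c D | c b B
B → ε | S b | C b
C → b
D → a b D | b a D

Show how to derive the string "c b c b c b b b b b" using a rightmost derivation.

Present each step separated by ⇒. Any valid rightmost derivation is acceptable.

S ⇒ c b B ⇒ c b S b ⇒ c b c b B b ⇒ c b c b S b b ⇒ c b c b c b B b b ⇒ c b c b c b C b b b ⇒ c b c b c b b b b b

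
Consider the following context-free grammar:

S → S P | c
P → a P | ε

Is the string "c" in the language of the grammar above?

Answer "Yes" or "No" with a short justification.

Yes - a valid derivation exists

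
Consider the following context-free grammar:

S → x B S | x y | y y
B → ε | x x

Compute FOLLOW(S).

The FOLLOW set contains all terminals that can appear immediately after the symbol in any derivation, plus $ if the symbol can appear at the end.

We compute FOLLOW(S) using the standard algorithm.
FOLLOW(S) starts with {$}.
FIRST(B) = {x, ε}
FIRST(S) = {x, y}
FOLLOW(B) = {x, y}
FOLLOW(S) = {$}
Therefore, FOLLOW(S) = {$}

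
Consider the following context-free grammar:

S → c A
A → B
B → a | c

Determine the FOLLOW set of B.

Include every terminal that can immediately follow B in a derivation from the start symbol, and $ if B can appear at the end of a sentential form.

We compute FOLLOW(B) using the standard algorithm.
FOLLOW(S) starts with {$}.
FIRST(A) = {a, c}
FIRST(B) = {a, c}
FIRST(S) = {c}
FOLLOW(A) = {$}
FOLLOW(B) = {$}
FOLLOW(S) = {$}
Therefore, FOLLOW(B) = {$}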